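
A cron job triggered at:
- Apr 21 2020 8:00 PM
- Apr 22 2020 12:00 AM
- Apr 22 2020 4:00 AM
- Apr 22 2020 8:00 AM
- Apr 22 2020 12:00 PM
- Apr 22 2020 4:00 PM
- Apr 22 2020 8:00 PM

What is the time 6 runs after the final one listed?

Apr 23 2020 8:00 PM

The interval is a steady 4 hours (4, 4, 4, 4, 4, 4).
Apr 22 2020 8:00 PM + 4 h = Apr 23 2020 12:00 AM.
Apr 23 2020 12:00 AM + 4 h = Apr 23 2020 4:00 AM.
Apr 23 2020 4:00 AM + 4 h = Apr 23 2020 8:00 AM.
Apr 23 2020 8:00 AM + 4 h = Apr 23 2020 12:00 PM.
Apr 23 2020 12:00 PM + 4 h = Apr 23 2020 4:00 PM.
Apr 23 2020 4:00 PM + 4 h = Apr 23 2020 8:00 PM.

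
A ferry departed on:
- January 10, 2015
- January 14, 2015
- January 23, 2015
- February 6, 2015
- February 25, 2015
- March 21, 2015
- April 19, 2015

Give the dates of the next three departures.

Intervals are 4, 9, 14, 19, 24, 29 days — an arithmetic progression with common difference 5.
Next gap: 34 days. April 19, 2015 + 34 days = May 23, 2015.
Next gap: 39 days. May 23, 2015 + 39 days = July 1, 2015.
Next gap: 44 days. July 1, 2015 + 44 days = August 14, 2015.

May 23, 2015; July 1, 2015; August 14, 2015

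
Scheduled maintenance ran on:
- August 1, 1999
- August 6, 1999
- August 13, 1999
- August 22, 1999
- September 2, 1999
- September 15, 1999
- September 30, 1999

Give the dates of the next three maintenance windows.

October 17, 1999; November 5, 1999; November 26, 1999

Gaps: 5, 7, 9, 11, 13, 15 days — each gap is 2 larger than the previous one.
Next gap: 17 days. September 30, 1999 + 17 days = October 17, 1999.
Next gap: 19 days. October 17, 1999 + 19 days = November 5, 1999.
Next gap: 21 days. November 5, 1999 + 21 days = November 26, 1999.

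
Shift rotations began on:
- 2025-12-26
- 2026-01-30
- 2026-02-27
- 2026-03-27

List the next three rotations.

Every date is a Friday; gaps 35, 28, 28 days.
Each is the last Friday of its month (at least one falls on the 29th or later, ruling out '4th Friday').
Last Friday of April 2026: 2026-04-24.
Last Friday of May 2026: 2026-05-29.
June 2026 ends with Friday 2026-06-26.

2026-04-24, 2026-05-29, 2026-06-26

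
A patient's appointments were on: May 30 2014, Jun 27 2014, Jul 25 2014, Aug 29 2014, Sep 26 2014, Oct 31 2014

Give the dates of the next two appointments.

All Fridays; the gaps (28, 28, 35, 28, 35) vary with month length.
This is the last Friday of each month.
November 2014 ends with Friday Nov 28 2014.
December 2014 ends with Friday Dec 26 2014.

Nov 28 2014, Dec 26 2014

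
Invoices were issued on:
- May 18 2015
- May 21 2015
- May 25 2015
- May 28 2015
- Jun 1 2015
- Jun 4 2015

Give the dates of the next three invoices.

Jun 8 2015, Jun 11 2015, Jun 15 2015

Every event lands on a Monday or Thursday (gaps cycle 3, 4, 3, 4, 3).
So the schedule is: every Monday and Thursday.
Next Monday: Jun 8 2015.
Next Thursday: Jun 11 2015.
Next Monday: Jun 15 2015.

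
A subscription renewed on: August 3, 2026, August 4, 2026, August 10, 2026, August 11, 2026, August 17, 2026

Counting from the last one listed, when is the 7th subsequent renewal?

September 8, 2026

Every event lands on a Monday or Tuesday (gaps cycle 1, 6, 1, 6).
So the schedule is: every Monday and Tuesday.
Next Tuesday: August 18, 2026.
The following Monday is August 24, 2026.
Next Tuesday: August 25, 2026.
The following Monday is August 31, 2026.
Next Tuesday: September 1, 2026.
Next Monday: September 7, 2026.
Next Tuesday: September 8, 2026.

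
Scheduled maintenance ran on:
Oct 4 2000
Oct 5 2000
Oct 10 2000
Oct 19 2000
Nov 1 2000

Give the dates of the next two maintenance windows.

Nov 18 2000, Dec 9 2000

Intervals are 1, 5, 9, 13 days — an arithmetic progression with common difference 4.
Next gap: 17 days. Nov 1 2000 + 17 days = Nov 18 2000.
Next gap: 21 days. Nov 18 2000 + 21 days = Dec 9 2000.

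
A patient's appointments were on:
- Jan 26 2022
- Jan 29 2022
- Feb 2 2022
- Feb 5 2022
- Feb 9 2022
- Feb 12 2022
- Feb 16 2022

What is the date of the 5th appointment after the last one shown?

The gap pattern 3, 4, 3, 4, 3, 4 repeats every 2 events.
These are the Wednesdays and Saturdays of each week.
The following Saturday is Feb 19 2022.
The following Wednesday is Feb 23 2022.
Next Saturday: Feb 26 2022.
Next Wednesday: Mar 2 2022.
Next Saturday: Mar 5 2022.

Mar 5 2022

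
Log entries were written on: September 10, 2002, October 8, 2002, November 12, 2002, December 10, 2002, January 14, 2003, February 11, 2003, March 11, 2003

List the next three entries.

April 8, 2003; May 13, 2003; June 10, 2003

All dates are Tuesdays, 28, 35, 28, 35, 28, 28 days apart.
Specifically, the 2nd Tuesday of each month.
April 2003 — 2nd Tuesday is April 8, 2003.
May 2003 — 2nd Tuesday is May 13, 2003.
2nd Tuesday of June 2003: June 10, 2003.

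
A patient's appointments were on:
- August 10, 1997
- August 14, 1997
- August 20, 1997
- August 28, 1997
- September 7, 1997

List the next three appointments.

September 19, 1997; October 3, 1997; October 19, 1997

Intervals are 4, 6, 8, 10 days — an arithmetic progression with common difference 2.
Next gap: 12 days. September 7, 1997 + 12 days = September 19, 1997.
Next gap: 14 days. September 19, 1997 + 14 days = October 3, 1997.
Next gap: 16 days. October 3, 1997 + 16 days = October 19, 1997.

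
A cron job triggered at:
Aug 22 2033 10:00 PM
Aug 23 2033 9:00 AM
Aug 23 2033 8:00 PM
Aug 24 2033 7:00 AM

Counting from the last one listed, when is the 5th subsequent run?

Spacing: 11, 11, 11 h — constant 11 h.
Aug 24 2033 7:00 AM + 11 h = Aug 24 2033 6:00 PM.
Aug 24 2033 6:00 PM + 11 h = Aug 25 2033 5:00 AM.
Aug 25 2033 5:00 AM + 11 h = Aug 25 2033 4:00 PM.
Aug 25 2033 4:00 PM + 11 h = Aug 26 2033 3:00 AM.
Aug 26 2033 3:00 AM + 11 h = Aug 26 2033 2:00 PM.

Aug 26 2033 2:00 PM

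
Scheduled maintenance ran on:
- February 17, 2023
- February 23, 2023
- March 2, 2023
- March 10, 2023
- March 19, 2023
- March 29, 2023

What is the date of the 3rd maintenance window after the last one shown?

Intervals are 6, 7, 8, 9, 10 days — an arithmetic progression with common difference 1.
Next gap: 11 days. March 29, 2023 + 11 days = April 9, 2023.
Next gap: 12 days. April 9, 2023 + 12 days = April 21, 2023.
Next gap: 13 days. April 21, 2023 + 13 days = May 4, 2023.

May 4, 2023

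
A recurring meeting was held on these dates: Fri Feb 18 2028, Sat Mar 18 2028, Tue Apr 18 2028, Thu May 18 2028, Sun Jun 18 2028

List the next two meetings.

Tue Jul 18 2028, Fri Aug 18 2028

Gaps: 29, 31, 30, 31 days — not constant. Every event is on the 18th of the month.
Pattern: the 18th of each month.
July 2028: Tue Jul 18 2028.
August 2028: Fri Aug 18 2028.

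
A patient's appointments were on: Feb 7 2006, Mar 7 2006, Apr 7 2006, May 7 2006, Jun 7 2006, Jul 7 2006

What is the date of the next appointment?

Gaps: 28, 31, 30, 31, 30 days — not constant. Every event is on the 7th of the month.
Pattern: the 7th of each month.
August 2006: Aug 7 2006.

Aug 7 2006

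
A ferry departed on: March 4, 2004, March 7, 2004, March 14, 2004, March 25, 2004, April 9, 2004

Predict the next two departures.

April 28, 2004; May 21, 2004

Gaps: 3, 7, 11, 15 days — each gap is 4 larger than the previous one.
Next gap: 19 days. April 9, 2004 + 19 days = April 28, 2004.
Next gap: 23 days. April 28, 2004 + 23 days = May 21, 2004.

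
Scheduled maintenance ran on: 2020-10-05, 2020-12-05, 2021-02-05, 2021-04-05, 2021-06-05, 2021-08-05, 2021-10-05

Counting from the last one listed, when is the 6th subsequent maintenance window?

The day-of-month is always 5 (61, 62, 59, 61, 61, 61 days between events).
So this recurs on the 5th of every 2 months.
Next: December 2021 → 2021-12-05.
Next: February 2022 → 2022-02-05.
April 2022: 2022-04-05.
Next: June 2022 → 2022-06-05.
August 2022: 2022-08-05.
October 2022: 2022-10-05.

2022-10-05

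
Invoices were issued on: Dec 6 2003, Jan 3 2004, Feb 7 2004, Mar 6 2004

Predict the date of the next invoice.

All dates are Saturdays, 28, 35, 28 days apart.
Specifically, the 1st Saturday of each month.
April 2004 — 1st Saturday is Apr 3 2004.

Apr 3 2004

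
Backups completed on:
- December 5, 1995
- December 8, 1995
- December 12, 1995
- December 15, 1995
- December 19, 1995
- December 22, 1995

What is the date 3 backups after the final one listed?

January 2, 1996

Gaps: 3, 4, 3, 4, 3 days — not constant, but cyclic with period 2.
The events fall on every Tuesday and Friday.
The following Tuesday is December 26, 1995.
Next Friday: December 29, 1995.
The following Tuesday is January 2, 1996.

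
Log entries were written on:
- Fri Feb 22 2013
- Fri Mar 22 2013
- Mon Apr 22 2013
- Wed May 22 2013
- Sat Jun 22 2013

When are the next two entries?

Gaps: 28, 31, 30, 31 days — not constant. Every event is on the 22nd of the month.
Pattern: the 22nd of each month.
July 2013: Mon Jul 22 2013.
Next: August 2013 → Thu Aug 22 2013.

Mon Jul 22 2013, Thu Aug 22 2013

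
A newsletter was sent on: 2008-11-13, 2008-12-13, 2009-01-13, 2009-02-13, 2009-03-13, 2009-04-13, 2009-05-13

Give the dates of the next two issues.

2009-06-13, 2009-07-13

Gaps: 30, 31, 31, 28, 31, 30 days — not constant. Every event is on the 13th of the month.
Pattern: the 13th of each month.
June 2009: 2009-06-13.
July 2009: 2009-07-13.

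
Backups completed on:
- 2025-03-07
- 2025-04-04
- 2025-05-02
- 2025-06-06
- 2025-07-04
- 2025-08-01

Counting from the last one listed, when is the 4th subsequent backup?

2025-12-05

These are Fridays at 28- or 35-day spacing (28, 28, 35, 28, 28).
The pattern: 1st Friday of the month.
1st Friday of September 2025: 2025-09-05.
1st Friday of October 2025: 2025-10-03.
1st Friday of November 2025: 2025-11-07.
1st Friday of December 2025: 2025-12-05.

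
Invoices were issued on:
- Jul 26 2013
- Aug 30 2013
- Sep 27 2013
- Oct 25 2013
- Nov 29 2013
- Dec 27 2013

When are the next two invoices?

Jan 31 2014, Feb 28 2014

All Fridays; the gaps (35, 28, 28, 35, 28) vary with month length.
This is the last Friday of each month.
Last Friday of January 2014: Jan 31 2014.
Last Friday of February 2014: Feb 28 2014.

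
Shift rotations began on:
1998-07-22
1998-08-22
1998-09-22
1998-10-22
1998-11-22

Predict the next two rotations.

Gaps: 31, 31, 30, 31 days — not constant. Every event is on the 22nd of the month.
Pattern: the 22nd of each month.
Next: December 1998 → 1998-12-22.
January 1999: 1999-01-22.

1998-12-22, 1999-01-22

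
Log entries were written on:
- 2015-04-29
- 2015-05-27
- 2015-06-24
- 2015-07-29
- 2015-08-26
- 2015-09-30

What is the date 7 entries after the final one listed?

2016-04-27

Every date is a Wednesday; gaps 28, 28, 35, 28, 35 days.
Each is the last Wednesday of its month (at least one falls on the 29th or later, ruling out '4th Wednesday').
October 2015 ends with Wednesday 2015-10-28.
November 2015 ends with Wednesday 2015-11-25.
December 2015 ends with Wednesday 2015-12-30.
Last Wednesday of January 2016: 2016-01-27.
Last Wednesday of February 2016: 2016-02-24.
Last Wednesday of March 2016: 2016-03-30.
April 2016 ends with Wednesday 2016-04-27.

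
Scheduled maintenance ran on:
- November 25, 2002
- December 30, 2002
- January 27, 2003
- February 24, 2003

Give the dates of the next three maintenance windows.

All Mondays; the gaps (35, 28, 28) vary with month length.
This is the last Monday of each month.
March 2003 ends with Monday March 31, 2003.
April 2003 ends with Monday April 28, 2003.
Last Monday of May 2003: May 26, 2003.

March 31, 2003; April 28, 2003; May 26, 2003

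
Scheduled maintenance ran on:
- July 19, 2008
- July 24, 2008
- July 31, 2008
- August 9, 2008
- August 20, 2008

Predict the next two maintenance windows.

Gaps: 5, 7, 9, 11 days — each gap is 2 larger than the previous one.
Next gap: 13 days. August 20, 2008 + 13 days = September 2, 2008.
Next gap: 15 days. September 2, 2008 + 15 days = September 17, 2008.

September 2, 2008; September 17, 2008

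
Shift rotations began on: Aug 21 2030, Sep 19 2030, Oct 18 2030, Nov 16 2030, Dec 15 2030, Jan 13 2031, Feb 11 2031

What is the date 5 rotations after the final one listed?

Jul 6 2031

Every event comes 29 days after the last (29, 29, 29, 29, 29, 29).
Feb 11 2031 + 29 days = Mar 12 2031.
Mar 12 2031 + 29 days = Apr 10 2031.
Apr 10 2031 + 29 days = May 9 2031.
May 9 2031 + 29 days = Jun 7 2031.
Jun 7 2031 + 29 days = Jul 6 2031.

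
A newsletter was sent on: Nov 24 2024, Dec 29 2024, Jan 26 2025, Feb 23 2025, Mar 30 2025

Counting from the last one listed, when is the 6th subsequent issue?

These are Sundays with 35, 28, 28, 35-day gaps.
Each is the final Sunday of its month — Dec 29 2024 is past the 28th, so '4th Sunday' doesn't fit.
Last Sunday of April 2025: Apr 27 2025.
May 2025 ends with Sunday May 25 2025.
Last Sunday of June 2025: Jun 29 2025.
July 2025 ends with Sunday Jul 27 2025.
Last Sunday of August 2025: Aug 31 2025.
September 2025 ends with Sunday Sep 28 2025.

Sep 28 2025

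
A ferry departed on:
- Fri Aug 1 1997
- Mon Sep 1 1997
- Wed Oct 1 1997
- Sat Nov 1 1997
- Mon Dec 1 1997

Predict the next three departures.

Each date is the 1st; the gaps (31, 30, 31, 30) track the month lengths.
The rule is the 1st of each month.
Next: January 1998 → Thu Jan 1 1998.
Next: February 1998 → Sun Feb 1 1998.
March 1998: Sun Mar 1 1998.

Thu Jan 1 1998, Sun Feb 1 1998, Sun Mar 1 1998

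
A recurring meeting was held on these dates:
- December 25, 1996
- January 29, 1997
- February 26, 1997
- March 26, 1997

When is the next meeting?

April 30, 1997

These are Wednesdays with 35, 28, 28-day gaps.
Each is the final Wednesday of its month — January 29, 1997 is past the 28th, so '4th Wednesday' doesn't fit.
April 1997 ends with Wednesday April 30, 1997.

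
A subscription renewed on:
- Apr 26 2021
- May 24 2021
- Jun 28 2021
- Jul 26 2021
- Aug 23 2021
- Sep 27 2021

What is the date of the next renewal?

Oct 25 2021

All dates are Mondays, 28, 35, 28, 28, 35 days apart.
Specifically, the 4th Monday of each month.
4th Monday of October 2021: Oct 25 2021.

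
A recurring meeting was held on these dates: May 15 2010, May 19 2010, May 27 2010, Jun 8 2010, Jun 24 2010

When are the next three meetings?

Intervals are 4, 8, 12, 16 days — an arithmetic progression with common difference 4.
Next gap: 20 days. Jun 24 2010 + 20 days = Jul 14 2010.
Next gap: 24 days. Jul 14 2010 + 24 days = Aug 7 2010.
Next gap: 28 days. Aug 7 2010 + 28 days = Sep 4 2010.

Jul 14 2010, Aug 7 2010, Sep 4 2010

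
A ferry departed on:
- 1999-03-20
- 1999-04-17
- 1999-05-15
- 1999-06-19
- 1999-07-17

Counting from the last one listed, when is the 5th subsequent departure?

These are Saturdays at 28- or 35-day spacing (28, 28, 35, 28).
The pattern: 3rd Saturday of the month.
3rd Saturday of August 1999: 1999-08-21.
September 1999 — 3rd Saturday is 1999-09-18.
October 1999 — 3rd Saturday is 1999-10-16.
November 1999 — 3rd Saturday is 1999-11-20.
December 1999 — 3rd Saturday is 1999-12-18.

1999-12-18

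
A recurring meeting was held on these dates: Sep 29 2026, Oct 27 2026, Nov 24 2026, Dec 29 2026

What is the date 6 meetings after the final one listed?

Jun 29 2027

These are Tuesdays with 28, 28, 35-day gaps.
Each is the final Tuesday of its month — Sep 29 2026 is past the 28th, so '4th Tuesday' doesn't fit.
January 2027 ends with Tuesday Jan 26 2027.
Last Tuesday of February 2027: Feb 23 2027.
Last Tuesday of March 2027: Mar 30 2027.
April 2027 ends with Tuesday Apr 27 2027.
Last Tuesday of May 2027: May 25 2027.
Last Tuesday of June 2027: Jun 29 2027.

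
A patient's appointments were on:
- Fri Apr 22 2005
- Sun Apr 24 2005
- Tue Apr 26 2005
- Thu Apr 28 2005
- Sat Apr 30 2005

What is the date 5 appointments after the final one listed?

Gaps between consecutive events: 2, 2, 2, 2 days — a constant 2-day interval.
Sat Apr 30 2005 + 2 days = Mon May 2 2005.
Mon May 2 2005 + 2 days = Wed May 4 2005.
Wed May 4 2005 + 2 days = Fri May 6 2005.
Fri May 6 2005 + 2 days = Sun May 8 2005.
Sun May 8 2005 + 2 days = Tue May 10 2005.

Tue May 10 2005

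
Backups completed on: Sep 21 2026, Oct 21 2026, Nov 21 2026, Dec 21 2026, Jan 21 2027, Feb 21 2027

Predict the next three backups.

Mar 21 2027, Apr 21 2027, May 21 2027

The day-of-month is always 21 (30, 31, 30, 31, 31 days between events).
So this recurs on the 21st of each month.
March 2027: Mar 21 2027.
Next: April 2027 → Apr 21 2027.
May 2027: May 21 2027.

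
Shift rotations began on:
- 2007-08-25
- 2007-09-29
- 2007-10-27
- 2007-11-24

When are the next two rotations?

Every date is a Saturday; gaps 35, 28, 28 days.
Each is the last Saturday of its month (at least one falls on the 29th or later, ruling out '4th Saturday').
December 2007 ends with Saturday 2007-12-29.
Last Saturday of January 2008: 2008-01-26.

2007-12-29, 2008-01-26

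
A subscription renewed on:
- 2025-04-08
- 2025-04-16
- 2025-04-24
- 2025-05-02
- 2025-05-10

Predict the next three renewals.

2025-05-18, 2025-05-26, 2025-06-03

Every event comes 8 days after the last (8, 8, 8, 8).
2025-05-10 + 8 days = 2025-05-18.
2025-05-18 + 8 days = 2025-05-26.
2025-05-26 + 8 days = 2025-06-03.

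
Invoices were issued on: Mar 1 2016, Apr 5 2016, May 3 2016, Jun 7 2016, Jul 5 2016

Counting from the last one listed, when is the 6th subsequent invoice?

Gaps: 35, 28, 35, 28 days — a mix of 28 and 35. Every date is a Tuesday.
Each is the 1st Tuesday of its month.
August 2016 — 1st Tuesday is Aug 2 2016.
1st Tuesday of September 2016: Sep 6 2016.
October 2016 — 1st Tuesday is Oct 4 2016.
1st Tuesday of November 2016: Nov 1 2016.
1st Tuesday of December 2016: Dec 6 2016.
January 2017 — 1st Tuesday is Jan 3 2017.

Jan 3 2017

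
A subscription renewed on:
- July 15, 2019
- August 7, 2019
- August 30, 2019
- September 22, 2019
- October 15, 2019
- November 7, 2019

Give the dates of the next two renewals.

November 30, 2019; December 23, 2019

Gaps between consecutive events: 23, 23, 23, 23, 23 days — a constant 23-day interval.
November 7, 2019 + 23 days = November 30, 2019.
November 30, 2019 + 23 days = December 23, 2019.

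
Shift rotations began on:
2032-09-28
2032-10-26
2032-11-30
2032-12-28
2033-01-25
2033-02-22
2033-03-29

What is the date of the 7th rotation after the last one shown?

2033-10-25

Every date is a Tuesday; gaps 28, 35, 28, 28, 28, 35 days.
Each is the last Tuesday of its month (at least one falls on the 29th or later, ruling out '4th Tuesday').
Last Tuesday of April 2033: 2033-04-26.
May 2033 ends with Tuesday 2033-05-31.
Last Tuesday of June 2033: 2033-06-28.
July 2033 ends with Tuesday 2033-07-26.
August 2033 ends with Tuesday 2033-08-30.
Last Tuesday of September 2033: 2033-09-27.
October 2033 ends with Tuesday 2033-10-25.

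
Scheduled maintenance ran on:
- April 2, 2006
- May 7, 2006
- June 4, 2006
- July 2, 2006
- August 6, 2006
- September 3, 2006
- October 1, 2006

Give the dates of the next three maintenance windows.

These are Sundays at 28- or 35-day spacing (35, 28, 28, 35, 28, 28).
The pattern: 1st Sunday of the month.
1st Sunday of November 2006: November 5, 2006.
December 2006 — 1st Sunday is December 3, 2006.
1st Sunday of January 2007: January 7, 2007.

November 5, 2006; December 3, 2006; January 7, 2007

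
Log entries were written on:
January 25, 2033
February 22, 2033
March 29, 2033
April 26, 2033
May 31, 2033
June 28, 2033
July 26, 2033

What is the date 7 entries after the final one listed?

These are Tuesdays with 28, 35, 28, 35, 28, 28-day gaps.
Each is the final Tuesday of its month — March 29, 2033 is past the 28th, so '4th Tuesday' doesn't fit.
Last Tuesday of August 2033: August 30, 2033.
Last Tuesday of September 2033: September 27, 2033.
Last Tuesday of October 2033: October 25, 2033.
November 2033 ends with Tuesday November 29, 2033.
December 2033 ends with Tuesday December 27, 2033.
January 2034 ends with Tuesday January 31, 2034.
Last Tuesday of February 2034: February 28, 2034.

February 28, 2034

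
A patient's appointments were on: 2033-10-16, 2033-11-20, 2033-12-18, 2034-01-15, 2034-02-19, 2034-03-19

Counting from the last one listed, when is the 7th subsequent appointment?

2034-10-15

These are Sundays at 28- or 35-day spacing (35, 28, 28, 35, 28).
The pattern: 3rd Sunday of the month.
April 2034 — 3rd Sunday is 2034-04-16.
3rd Sunday of May 2034: 2034-05-21.
3rd Sunday of June 2034: 2034-06-18.
July 2034 — 3rd Sunday is 2034-07-16.
August 2034 — 3rd Sunday is 2034-08-20.
3rd Sunday of September 2034: 2034-09-17.
3rd Sunday of October 2034: 2034-10-15.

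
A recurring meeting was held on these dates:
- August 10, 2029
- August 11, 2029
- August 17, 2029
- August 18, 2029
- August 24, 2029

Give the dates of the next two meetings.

August 25, 2029; August 31, 2029

Gaps: 1, 6, 1, 6 days — not constant, but cyclic with period 2.
The events fall on every Friday and Saturday.
Next Saturday: August 25, 2029.
The following Friday is August 31, 2029.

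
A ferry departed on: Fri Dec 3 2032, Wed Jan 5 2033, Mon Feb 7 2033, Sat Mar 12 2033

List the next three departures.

Every event comes 33 days after the last (33, 33, 33).
Sat Mar 12 2033 + 33 days = Thu Apr 14 2033.
Thu Apr 14 2033 + 33 days = Tue May 17 2033.
Tue May 17 2033 + 33 days = Sun Jun 19 2033.

Thu Apr 14 2033, Tue May 17 2033, Sun Jun 19 2033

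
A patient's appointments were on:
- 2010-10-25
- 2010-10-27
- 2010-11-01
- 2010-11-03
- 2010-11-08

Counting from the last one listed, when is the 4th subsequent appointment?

2010-11-22

The gap pattern 2, 5, 2, 5 repeats every 2 events.
These are the Mondays and Wednesdays of each week.
The following Wednesday is 2010-11-10.
Next Monday: 2010-11-15.
Next Wednesday: 2010-11-17.
Next Monday: 2010-11-22.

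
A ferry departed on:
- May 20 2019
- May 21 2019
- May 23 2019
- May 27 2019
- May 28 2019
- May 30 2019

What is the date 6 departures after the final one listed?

Every event lands on a Monday or Tuesday or Thursday (gaps cycle 1, 2, 4, 1, 2).
So the schedule is: every Monday, Tuesday and Thursday.
Next Monday: Jun 3 2019.
The following Tuesday is Jun 4 2019.
The following Thursday is Jun 6 2019.
The following Monday is Jun 10 2019.
Next Tuesday: Jun 11 2019.
The following Thursday is Jun 13 2019.

Jun 13 2019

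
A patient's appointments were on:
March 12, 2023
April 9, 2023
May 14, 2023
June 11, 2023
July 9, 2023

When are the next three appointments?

These are Sundays at 28- or 35-day spacing (28, 35, 28, 28).
The pattern: 2nd Sunday of the month.
2nd Sunday of August 2023: August 13, 2023.
September 2023 — 2nd Sunday is September 10, 2023.
2nd Sunday of October 2023: October 8, 2023.

August 13, 2023; September 10, 2023; October 8, 2023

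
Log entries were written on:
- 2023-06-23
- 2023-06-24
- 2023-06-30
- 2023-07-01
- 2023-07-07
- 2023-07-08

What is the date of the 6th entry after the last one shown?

2023-07-29

Gaps: 1, 6, 1, 6, 1 days — not constant, but cyclic with period 2.
The events fall on every Friday and Saturday.
The following Friday is 2023-07-14.
The following Saturday is 2023-07-15.
Next Friday: 2023-07-21.
The following Saturday is 2023-07-22.
The following Friday is 2023-07-28.
The following Saturday is 2023-07-29.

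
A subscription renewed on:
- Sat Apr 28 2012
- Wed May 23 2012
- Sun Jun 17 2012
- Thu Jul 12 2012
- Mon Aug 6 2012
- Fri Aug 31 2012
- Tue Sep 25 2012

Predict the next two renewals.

Every event comes 25 days after the last (25, 25, 25, 25, 25, 25).
Tue Sep 25 2012 + 25 days = Sat Oct 20 2012.
Sat Oct 20 2012 + 25 days = Wed Nov 14 2012.

Sat Oct 20 2012, Wed Nov 14 2012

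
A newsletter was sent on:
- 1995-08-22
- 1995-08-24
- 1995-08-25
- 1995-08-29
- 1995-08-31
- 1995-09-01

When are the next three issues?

Gaps: 2, 1, 4, 2, 1 days — not constant, but cyclic with period 3.
The events fall on every Tuesday, Thursday and Friday.
The following Tuesday is 1995-09-05.
The following Thursday is 1995-09-07.
Next Friday: 1995-09-08.

1995-09-05, 1995-09-07, 1995-09-08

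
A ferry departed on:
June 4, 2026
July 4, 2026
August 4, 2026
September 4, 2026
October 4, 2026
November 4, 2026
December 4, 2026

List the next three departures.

January 4, 2027; February 4, 2027; March 4, 2027

Each date is the 4th; the gaps (30, 31, 31, 30, 31, 30) track the month lengths.
The rule is the 4th of each month.
January 2027: January 4, 2027.
Next: February 2027 → February 4, 2027.
March 2027: March 4, 2027.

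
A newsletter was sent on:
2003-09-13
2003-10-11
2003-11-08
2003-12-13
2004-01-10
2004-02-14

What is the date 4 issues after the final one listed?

2004-06-12

Gaps: 28, 28, 35, 28, 35 days — a mix of 28 and 35. Every date is a Saturday.
Each is the 2nd Saturday of its month.
2nd Saturday of March 2004: 2004-03-13.
2nd Saturday of April 2004: 2004-04-10.
May 2004 — 2nd Saturday is 2004-05-08.
June 2004 — 2nd Saturday is 2004-06-12.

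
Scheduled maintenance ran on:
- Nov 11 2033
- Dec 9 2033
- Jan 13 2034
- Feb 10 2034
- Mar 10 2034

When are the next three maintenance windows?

All dates are Fridays, 28, 35, 28, 28 days apart.
Specifically, the 2nd Friday of each month.
April 2034 — 2nd Friday is Apr 14 2034.
May 2034 — 2nd Friday is May 12 2034.
2nd Friday of June 2034: Jun 9 2034.

Apr 14 2034, May 12 2034, Jun 9 2034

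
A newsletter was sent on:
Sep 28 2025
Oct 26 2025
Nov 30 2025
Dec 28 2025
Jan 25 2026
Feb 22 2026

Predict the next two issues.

Mar 29 2026, Apr 26 2026

Every date is a Sunday; gaps 28, 35, 28, 28, 28 days.
Each is the last Sunday of its month (at least one falls on the 29th or later, ruling out '4th Sunday').
March 2026 ends with Sunday Mar 29 2026.
April 2026 ends with Sunday Apr 26 2026.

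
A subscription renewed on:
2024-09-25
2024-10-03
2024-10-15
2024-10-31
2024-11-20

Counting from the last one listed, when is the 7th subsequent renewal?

2025-07-30

The spacing grows by 4 each time: 8, 12, 16, 20 days.
Next gap: 24 days. 2024-11-20 + 24 days = 2024-12-14.
Next gap: 28 days. 2024-12-14 + 28 days = 2025-01-11.
Next gap: 32 days. 2025-01-11 + 32 days = 2025-02-12.
Next gap: 36 days. 2025-02-12 + 36 days = 2025-03-20.
Next gap: 40 days. 2025-03-20 + 40 days = 2025-04-29.
Next gap: 44 days. 2025-04-29 + 44 days = 2025-06-12.
Next gap: 48 days. 2025-06-12 + 48 days = 2025-07-30.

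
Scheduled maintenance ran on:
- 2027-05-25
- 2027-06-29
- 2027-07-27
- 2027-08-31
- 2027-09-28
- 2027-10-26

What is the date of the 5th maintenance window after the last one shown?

All Tuesdays; the gaps (35, 28, 35, 28, 28) vary with month length.
This is the last Tuesday of each month.
Last Tuesday of November 2027: 2027-11-30.
December 2027 ends with Tuesday 2027-12-28.
Last Tuesday of January 2028: 2028-01-25.
February 2028 ends with Tuesday 2028-02-29.
March 2028 ends with Tuesday 2028-03-28.

2028-03-28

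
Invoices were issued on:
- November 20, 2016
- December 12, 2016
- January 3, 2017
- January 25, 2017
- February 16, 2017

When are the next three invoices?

Every event comes 22 days after the last (22, 22, 22, 22).
February 16, 2017 + 22 days = March 10, 2017.
March 10, 2017 + 22 days = April 1, 2017.
April 1, 2017 + 22 days = April 23, 2017.

March 10, 2017; April 1, 2017; April 23, 2017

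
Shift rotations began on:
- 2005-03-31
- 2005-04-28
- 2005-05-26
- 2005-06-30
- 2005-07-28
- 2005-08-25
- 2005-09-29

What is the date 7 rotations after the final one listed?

2006-04-27

Every date is a Thursday; gaps 28, 28, 35, 28, 28, 35 days.
Each is the last Thursday of its month (at least one falls on the 29th or later, ruling out '4th Thursday').
Last Thursday of October 2005: 2005-10-27.
Last Thursday of November 2005: 2005-11-24.
Last Thursday of December 2005: 2005-12-29.
Last Thursday of January 2006: 2006-01-26.
February 2006 ends with Thursday 2006-02-23.
Last Thursday of March 2006: 2006-03-30.
April 2006 ends with Thursday 2006-04-27.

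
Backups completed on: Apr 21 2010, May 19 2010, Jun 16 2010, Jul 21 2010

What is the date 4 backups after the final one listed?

Nov 17 2010

Gaps: 28, 28, 35 days — a mix of 28 and 35. Every date is a Wednesday.
Each is the 3rd Wednesday of its month.
August 2010 — 3rd Wednesday is Aug 18 2010.
3rd Wednesday of September 2010: Sep 15 2010.
October 2010 — 3rd Wednesday is Oct 20 2010.
3rd Wednesday of November 2010: Nov 17 2010.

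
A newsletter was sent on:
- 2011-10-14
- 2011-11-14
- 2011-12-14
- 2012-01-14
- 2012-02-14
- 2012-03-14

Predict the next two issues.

Each date is the 14th; the gaps (31, 30, 31, 31, 29) track the month lengths.
The rule is the 14th of each month.
April 2012: 2012-04-14.
Next: May 2012 → 2012-05-14.

2012-04-14, 2012-05-14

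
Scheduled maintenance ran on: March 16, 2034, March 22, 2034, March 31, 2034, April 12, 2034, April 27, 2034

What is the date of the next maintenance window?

Intervals are 6, 9, 12, 15 days — an arithmetic progression with common difference 3.
Next gap: 18 days. April 27, 2034 + 18 days = May 15, 2034.

May 15, 2034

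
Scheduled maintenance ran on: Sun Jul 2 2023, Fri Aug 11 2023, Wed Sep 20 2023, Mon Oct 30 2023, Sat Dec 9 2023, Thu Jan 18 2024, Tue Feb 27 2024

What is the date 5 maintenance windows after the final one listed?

The spacing is 40, 40, 40, 40, 40, 40 days — always 40 days.
Tue Feb 27 2024 + 40 days = Sun Apr 7 2024.
Sun Apr 7 2024 + 40 days = Fri May 17 2024.
Fri May 17 2024 + 40 days = Wed Jun 26 2024.
Wed Jun 26 2024 + 40 days = Mon Aug 5 2024.
Mon Aug 5 2024 + 40 days = Sat Sep 14 2024.

Sat Sep 14 2024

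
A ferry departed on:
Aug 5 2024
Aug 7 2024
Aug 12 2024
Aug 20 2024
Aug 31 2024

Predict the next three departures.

Sep 14 2024, Oct 1 2024, Oct 21 2024

Intervals are 2, 5, 8, 11 days — an arithmetic progression with common difference 3.
Next gap: 14 days. Aug 31 2024 + 14 days = Sep 14 2024.
Next gap: 17 days. Sep 14 2024 + 17 days = Oct 1 2024.
Next gap: 20 days. Oct 1 2024 + 20 days = Oct 21 2024.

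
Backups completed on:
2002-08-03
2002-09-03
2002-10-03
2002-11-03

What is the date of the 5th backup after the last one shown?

Gaps: 31, 30, 31 days — not constant. Every event is on the 3rd of the month.
Pattern: the 3rd of each month.
December 2002: 2002-12-03.
January 2003: 2003-01-03.
February 2003: 2003-02-03.
Next: March 2003 → 2003-03-03.
April 2003: 2003-04-03.

2003-04-03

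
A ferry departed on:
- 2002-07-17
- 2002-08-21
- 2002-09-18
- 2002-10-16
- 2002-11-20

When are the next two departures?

2002-12-18, 2003-01-15

All dates are Wednesdays, 35, 28, 28, 35 days apart.
Specifically, the 3rd Wednesday of each month.
December 2002 — 3rd Wednesday is 2002-12-18.
3rd Wednesday of January 2003: 2003-01-15.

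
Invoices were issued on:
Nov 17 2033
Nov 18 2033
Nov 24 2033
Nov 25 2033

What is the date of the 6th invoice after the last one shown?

The gap pattern 1, 6, 1 repeats every 2 events.
These are the Thursdays and Fridays of each week.
The following Thursday is Dec 1 2033.
Next Friday: Dec 2 2033.
The following Thursday is Dec 8 2033.
Next Friday: Dec 9 2033.
Next Thursday: Dec 15 2033.
Next Friday: Dec 16 2033.

Dec 16 2033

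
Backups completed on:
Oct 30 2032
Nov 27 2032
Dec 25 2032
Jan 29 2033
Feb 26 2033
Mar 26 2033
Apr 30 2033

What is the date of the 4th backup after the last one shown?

Every date is a Saturday; gaps 28, 28, 35, 28, 28, 35 days.
Each is the last Saturday of its month (at least one falls on the 29th or later, ruling out '4th Saturday').
Last Saturday of May 2033: May 28 2033.
Last Saturday of June 2033: Jun 25 2033.
July 2033 ends with Saturday Jul 30 2033.
Last Saturday of August 2033: Aug 27 2033.

Aug 27 2033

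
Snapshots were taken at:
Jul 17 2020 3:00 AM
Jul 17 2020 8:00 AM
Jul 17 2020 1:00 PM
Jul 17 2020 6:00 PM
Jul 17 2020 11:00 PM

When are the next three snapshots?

The interval is a steady 5 hours (5, 5, 5, 5).
Jul 17 2020 11:00 PM + 5 h = Jul 18 2020 4:00 AM.
Jul 18 2020 4:00 AM + 5 h = Jul 18 2020 9:00 AM.
Jul 18 2020 9:00 AM + 5 h = Jul 18 2020 2:00 PM.

Jul 18 2020 4:00 AM, Jul 18 2020 9:00 AM, Jul 18 2020 2:00 PM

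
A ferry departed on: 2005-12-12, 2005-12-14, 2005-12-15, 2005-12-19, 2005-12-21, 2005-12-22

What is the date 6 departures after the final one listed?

Gaps: 2, 1, 4, 2, 1 days — not constant, but cyclic with period 3.
The events fall on every Monday, Wednesday and Thursday.
The following Monday is 2005-12-26.
The following Wednesday is 2005-12-28.
Next Thursday: 2005-12-29.
Next Monday: 2006-01-02.
Next Wednesday: 2006-01-04.
The following Thursday is 2006-01-05.

2006-01-05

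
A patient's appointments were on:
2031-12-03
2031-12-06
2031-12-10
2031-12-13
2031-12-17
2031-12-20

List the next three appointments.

The gap pattern 3, 4, 3, 4, 3 repeats every 2 events.
These are the Wednesdays and Saturdays of each week.
The following Wednesday is 2031-12-24.
The following Saturday is 2031-12-27.
The following Wednesday is 2031-12-31.

2031-12-24, 2031-12-27, 2031-12-31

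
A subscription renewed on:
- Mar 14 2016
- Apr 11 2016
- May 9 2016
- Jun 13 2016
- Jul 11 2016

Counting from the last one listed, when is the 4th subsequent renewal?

Nov 14 2016

These are Mondays at 28- or 35-day spacing (28, 28, 35, 28).
The pattern: 2nd Monday of the month.
2nd Monday of August 2016: Aug 8 2016.
September 2016 — 2nd Monday is Sep 12 2016.
2nd Monday of October 2016: Oct 10 2016.
2nd Monday of November 2016: Nov 14 2016.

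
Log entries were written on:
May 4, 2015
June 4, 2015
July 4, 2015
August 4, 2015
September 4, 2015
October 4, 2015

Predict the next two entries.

The day-of-month is always 4 (31, 30, 31, 31, 30 days between events).
So this recurs on the 4th of each month.
Next: November 2015 → November 4, 2015.
December 2015: December 4, 2015.

November 4, 2015; December 4, 2015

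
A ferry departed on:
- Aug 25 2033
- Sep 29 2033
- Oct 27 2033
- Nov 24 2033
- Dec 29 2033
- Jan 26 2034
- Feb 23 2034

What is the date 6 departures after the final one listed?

Every date is a Thursday; gaps 35, 28, 28, 35, 28, 28 days.
Each is the last Thursday of its month (at least one falls on the 29th or later, ruling out '4th Thursday').
Last Thursday of March 2034: Mar 30 2034.
Last Thursday of April 2034: Apr 27 2034.
Last Thursday of May 2034: May 25 2034.
Last Thursday of June 2034: Jun 29 2034.
Last Thursday of July 2034: Jul 27 2034.
Last Thursday of August 2034: Aug 31 2034.

Aug 31 2034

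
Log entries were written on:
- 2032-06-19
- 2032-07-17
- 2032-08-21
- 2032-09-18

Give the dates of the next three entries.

Gaps: 28, 35, 28 days — a mix of 28 and 35. Every date is a Saturday.
Each is the 3rd Saturday of its month.
3rd Saturday of October 2032: 2032-10-16.
3rd Saturday of November 2032: 2032-11-20.
3rd Saturday of December 2032: 2032-12-18.

2032-10-16, 2032-11-20, 2032-12-18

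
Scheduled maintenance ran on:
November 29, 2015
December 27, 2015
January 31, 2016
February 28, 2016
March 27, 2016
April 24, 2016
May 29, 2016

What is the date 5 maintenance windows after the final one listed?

October 30, 2016

Every date is a Sunday; gaps 28, 35, 28, 28, 28, 35 days.
Each is the last Sunday of its month (at least one falls on the 29th or later, ruling out '4th Sunday').
June 2016 ends with Sunday June 26, 2016.
Last Sunday of July 2016: July 31, 2016.
Last Sunday of August 2016: August 28, 2016.
Last Sunday of September 2016: September 25, 2016.
Last Sunday of October 2016: October 30, 2016.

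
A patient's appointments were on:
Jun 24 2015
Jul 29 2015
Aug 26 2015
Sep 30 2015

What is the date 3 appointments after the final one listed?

Dec 30 2015

These are Wednesdays with 35, 28, 35-day gaps.
Each is the final Wednesday of its month — Jul 29 2015 is past the 28th, so '4th Wednesday' doesn't fit.
Last Wednesday of October 2015: Oct 28 2015.
Last Wednesday of November 2015: Nov 25 2015.
December 2015 ends with Wednesday Dec 30 2015.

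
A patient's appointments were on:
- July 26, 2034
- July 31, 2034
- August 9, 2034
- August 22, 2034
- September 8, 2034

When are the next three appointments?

September 29, 2034; October 24, 2034; November 22, 2034

The spacing grows by 4 each time: 5, 9, 13, 17 days.
Next gap: 21 days. September 8, 2034 + 21 days = September 29, 2034.
Next gap: 25 days. September 29, 2034 + 25 days = October 24, 2034.
Next gap: 29 days. October 24, 2034 + 29 days = November 22, 2034.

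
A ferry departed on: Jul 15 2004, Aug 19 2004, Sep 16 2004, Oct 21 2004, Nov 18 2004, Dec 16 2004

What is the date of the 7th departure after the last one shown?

Gaps: 35, 28, 35, 28, 28 days — a mix of 28 and 35. Every date is a Thursday.
Each is the 3rd Thursday of its month.
3rd Thursday of January 2005: Jan 20 2005.
February 2005 — 3rd Thursday is Feb 17 2005.
3rd Thursday of March 2005: Mar 17 2005.
3rd Thursday of April 2005: Apr 21 2005.
3rd Thursday of May 2005: May 19 2005.
3rd Thursday of June 2005: Jun 16 2005.
July 2005 — 3rd Thursday is Jul 21 2005.

Jul 21 2005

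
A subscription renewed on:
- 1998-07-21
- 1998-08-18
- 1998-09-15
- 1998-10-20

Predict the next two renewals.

1998-11-17, 1998-12-15

These are Tuesdays at 28- or 35-day spacing (28, 28, 35).
The pattern: 3rd Tuesday of the month.
November 1998 — 3rd Tuesday is 1998-11-17.
December 1998 — 3rd Tuesday is 1998-12-15.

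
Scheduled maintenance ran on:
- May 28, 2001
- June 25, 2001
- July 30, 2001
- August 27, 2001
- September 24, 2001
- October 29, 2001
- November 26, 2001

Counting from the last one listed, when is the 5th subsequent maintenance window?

April 29, 2002

All Mondays; the gaps (28, 35, 28, 28, 35, 28) vary with month length.
This is the last Monday of each month.
December 2001 ends with Monday December 31, 2001.
January 2002 ends with Monday January 28, 2002.
February 2002 ends with Monday February 25, 2002.
March 2002 ends with Monday March 25, 2002.
Last Monday of April 2002: April 29, 2002.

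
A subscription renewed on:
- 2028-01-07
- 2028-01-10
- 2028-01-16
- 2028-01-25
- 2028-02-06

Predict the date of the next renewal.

2028-02-21

Gaps: 3, 6, 9, 12 days — each gap is 3 larger than the previous one.
Next gap: 15 days. 2028-02-06 + 15 days = 2028-02-21.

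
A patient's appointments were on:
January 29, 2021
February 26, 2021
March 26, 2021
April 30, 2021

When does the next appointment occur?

All Fridays; the gaps (28, 28, 35) vary with month length.
This is the last Friday of each month.
Last Friday of May 2021: May 28, 2021.

May 28, 2021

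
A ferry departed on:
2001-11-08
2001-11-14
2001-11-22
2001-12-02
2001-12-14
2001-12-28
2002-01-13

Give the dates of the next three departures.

2002-01-31, 2002-02-20, 2002-03-14

Intervals are 6, 8, 10, 12, 14, 16 days — an arithmetic progression with common difference 2.
Next gap: 18 days. 2002-01-13 + 18 days = 2002-01-31.
Next gap: 20 days. 2002-01-31 + 20 days = 2002-02-20.
Next gap: 22 days. 2002-02-20 + 22 days = 2002-03-14.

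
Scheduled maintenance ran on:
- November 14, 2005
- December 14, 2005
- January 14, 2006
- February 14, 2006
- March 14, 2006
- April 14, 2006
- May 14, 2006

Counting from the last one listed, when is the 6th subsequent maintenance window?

The day-of-month is always 14 (30, 31, 31, 28, 31, 30 days between events).
So this recurs on the 14th of each month.
June 2006: June 14, 2006.
July 2006: July 14, 2006.
Next: August 2006 → August 14, 2006.
Next: September 2006 → September 14, 2006.
Next: October 2006 → October 14, 2006.
Next: November 2006 → November 14, 2006.

November 14, 2006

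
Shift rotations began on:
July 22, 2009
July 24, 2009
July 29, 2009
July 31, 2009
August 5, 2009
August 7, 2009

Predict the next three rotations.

August 12, 2009; August 14, 2009; August 19, 2009

The gap pattern 2, 5, 2, 5, 2 repeats every 2 events.
These are the Wednesdays and Fridays of each week.
Next Wednesday: August 12, 2009.
Next Friday: August 14, 2009.
The following Wednesday is August 19, 2009.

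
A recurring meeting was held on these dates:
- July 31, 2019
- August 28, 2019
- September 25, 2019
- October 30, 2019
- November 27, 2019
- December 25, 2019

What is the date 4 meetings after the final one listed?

April 29, 2020

Every date is a Wednesday; gaps 28, 28, 35, 28, 28 days.
Each is the last Wednesday of its month (at least one falls on the 29th or later, ruling out '4th Wednesday').
Last Wednesday of January 2020: January 29, 2020.
Last Wednesday of February 2020: February 26, 2020.
Last Wednesday of March 2020: March 25, 2020.
Last Wednesday of April 2020: April 29, 2020.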